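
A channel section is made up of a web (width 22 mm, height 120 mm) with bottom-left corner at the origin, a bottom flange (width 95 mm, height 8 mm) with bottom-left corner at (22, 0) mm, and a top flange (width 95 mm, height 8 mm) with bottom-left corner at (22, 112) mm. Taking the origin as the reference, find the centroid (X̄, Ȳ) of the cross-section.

web: A = 22 × 120 = 2640.00, centroid at (11.00, 60.00).
bottom flange: A = 95 × 8 = 760.00, centroid at (69.50, 4.00).
top flange: A = 95 × 8 = 760.00, centroid at (69.50, 116.00).
ΣA = 4160.00 mm²
ΣAX̄ = (2640.00)(11.00) + (760.00)(69.50) + (760.00)(69.50) = 134680.00 mm³
ΣAȲ = (2640.00)(60.00) + (760.00)(4.00) + (760.00)(116.00) = 249600.00 mm³
X̄ = 134680.00 / 4160.00 = 32.38 mm
Ȳ = 249600.00 / 4160.00 = 60.00 mm

X̄ = 32.38 mm, Ȳ = 60.00 mm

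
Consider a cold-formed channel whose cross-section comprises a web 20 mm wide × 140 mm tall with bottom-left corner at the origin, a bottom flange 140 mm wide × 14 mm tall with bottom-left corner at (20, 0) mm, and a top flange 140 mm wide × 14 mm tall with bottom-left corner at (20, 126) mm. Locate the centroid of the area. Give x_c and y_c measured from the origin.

web: A = 20 × 140 = 2800.00, centroid at (10.00, 70.00).
bottom flange: A = 140 × 14 = 1960.00, centroid at (90.00, 7.00).
top flange: A = 140 × 14 = 1960.00, centroid at (90.00, 133.00).
ΣA = 6720.00 mm², ΣAx_c = 380800.00 mm³, ΣAy_c = 470400.00 mm³.
x_c = 380800.00/6720.00 = 56.67 mm; y_c = 470400.00/6720.00 = 70.00 mm.

x_c = 56.67 mm, y_c = 70.00 mm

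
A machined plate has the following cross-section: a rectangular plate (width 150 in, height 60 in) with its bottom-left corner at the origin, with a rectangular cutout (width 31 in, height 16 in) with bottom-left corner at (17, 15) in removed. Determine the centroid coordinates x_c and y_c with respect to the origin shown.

x_c = 77.48 in, y_c = 30.41 in

plate: A = 150 × 60 = 9000.00, centroid at (75.00, 30.00).
hole: A = −(31 × 16) = -496.00, centroid at (32.50, 23.00).
ΣA = 8504.00 in², ΣAx_c = 658880.00 in³, ΣAy_c = 258592.00 in³.
x_c = 658880.00/8504.00 = 77.48 in; y_c = 258592.00/8504.00 = 30.41 in.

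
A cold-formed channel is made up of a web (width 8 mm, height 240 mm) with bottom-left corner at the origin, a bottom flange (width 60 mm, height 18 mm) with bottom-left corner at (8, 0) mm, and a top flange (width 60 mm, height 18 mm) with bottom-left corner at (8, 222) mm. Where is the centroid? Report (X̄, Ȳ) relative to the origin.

web: A = 8 × 240 = 1920.00, centroid at (4.00, 120.00).
bottom flange: A = 60 × 18 = 1080.00, centroid at (38.00, 9.00).
top flange: A = 60 × 18 = 1080.00, centroid at (38.00, 231.00).
ΣA = 4080.00 mm², ΣAX̄ = 89760.00 mm³, ΣAȲ = 489600.00 mm³.
X̄ = 89760.00/4080.00 = 22.00 mm; Ȳ = 489600.00/4080.00 = 120.00 mm.

X̄ = 22.00 mm, Ȳ = 120.00 mm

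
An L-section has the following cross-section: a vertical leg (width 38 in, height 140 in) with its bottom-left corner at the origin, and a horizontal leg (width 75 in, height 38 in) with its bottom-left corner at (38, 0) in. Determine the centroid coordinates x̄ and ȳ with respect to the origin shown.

x̄ = 38.71 in, ȳ = 52.21 in

Part | A | x̄ᵢ | ȳᵢ | A·x̄ᵢ | A·ȳᵢ
vertical leg | 5320.00 | 19.00 | 70.00 | 101080.00 | 372400.00
horizontal leg | 2850.00 | 75.50 | 19.00 | 215175.00 | 54150.00
Σ | 8170.00 |  |  | 316255.00 | 426550.00
x̄ = 316255.00 / 8170.00 = 38.71 in
ȳ = 426550.00 / 8170.00 = 52.21 in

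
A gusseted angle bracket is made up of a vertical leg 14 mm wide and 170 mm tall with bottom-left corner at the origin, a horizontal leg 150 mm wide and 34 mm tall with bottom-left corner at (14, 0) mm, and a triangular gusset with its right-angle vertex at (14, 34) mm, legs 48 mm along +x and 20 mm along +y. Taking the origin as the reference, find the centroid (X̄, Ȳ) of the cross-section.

X̄ = 60.92 mm, Ȳ = 38.76 mm

vertical leg: A = 14 × 170 = 2380.00, centroid at (7.00, 85.00).
horizontal leg: A = 150 × 34 = 5100.00, centroid at (89.00, 17.00).
gusset: A = ½·48·20 = 480.00, centroid at (30.00, 40.67).
ΣA = 7960.00 mm², ΣAX̄ = 484960.00 mm³, ΣAȲ = 308520.00 mm³.
X̄ = 484960.00/7960.00 = 60.92 mm; Ȳ = 308520.00/7960.00 = 38.76 mm.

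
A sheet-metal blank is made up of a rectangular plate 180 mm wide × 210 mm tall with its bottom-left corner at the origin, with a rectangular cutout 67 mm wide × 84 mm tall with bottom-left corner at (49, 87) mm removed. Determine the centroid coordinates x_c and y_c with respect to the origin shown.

plate: A = 180 × 210 = 37800.00, centroid at (90.00, 105.00).
hole: A = −(67 × 84) = -5628.00, centroid at (82.50, 129.00).
ΣA = 32172.00 mm², ΣAx_c = 2937690.00 mm³, ΣAy_c = 3242988.00 mm³.
x_c = 2937690.00/32172.00 = 91.31 mm; y_c = 3242988.00/32172.00 = 100.80 mm.

x_c = 91.31 mm, y_c = 100.80 mm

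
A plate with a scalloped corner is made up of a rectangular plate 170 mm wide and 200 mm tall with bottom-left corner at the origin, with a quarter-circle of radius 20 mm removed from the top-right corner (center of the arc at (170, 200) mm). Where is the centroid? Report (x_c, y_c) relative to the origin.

plate: A = 170 × 200 = 34000.00, centroid at (85.00, 100.00).
removed quarter-circle: A = −¼π·20² = -314.16, centroid at (161.51, 191.51).
ΣA = 33685.84 mm²
ΣAx_c = (34000.00)(85.00) + (-314.16)(161.51) = 2839259.59 mm³
ΣAy_c = (34000.00)(100.00) + (-314.16)(191.51) = 3339834.81 mm³
x_c = 2839259.59 / 33685.84 = 84.29 mm
y_c = 3339834.81 / 33685.84 = 99.15 mm

x_c = 84.29 mm, y_c = 99.15 mm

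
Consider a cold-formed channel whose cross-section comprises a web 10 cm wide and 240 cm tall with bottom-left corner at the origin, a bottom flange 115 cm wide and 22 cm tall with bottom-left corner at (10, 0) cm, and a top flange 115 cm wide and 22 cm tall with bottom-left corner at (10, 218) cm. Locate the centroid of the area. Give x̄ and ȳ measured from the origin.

x̄ = 47.39 cm, ȳ = 120.00 cm

Part | A | x̄ᵢ | ȳᵢ | A·x̄ᵢ | A·ȳᵢ
web | 2400.00 | 5.00 | 120.00 | 12000.00 | 288000.00
bottom flange | 2530.00 | 67.50 | 11.00 | 170775.00 | 27830.00
top flange | 2530.00 | 67.50 | 229.00 | 170775.00 | 579370.00
Σ | 7460.00 |  |  | 353550.00 | 895200.00
x̄ = 353550.00 / 7460.00 = 47.39 cm
ȳ = 895200.00 / 7460.00 = 120.00 cm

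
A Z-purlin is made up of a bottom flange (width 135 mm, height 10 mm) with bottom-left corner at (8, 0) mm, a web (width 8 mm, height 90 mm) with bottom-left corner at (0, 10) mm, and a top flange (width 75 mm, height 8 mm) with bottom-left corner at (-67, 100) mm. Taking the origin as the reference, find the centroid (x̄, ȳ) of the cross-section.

x̄ = 32.62 mm, ȳ = 40.73 mm

Part | A | x̄ᵢ | ȳᵢ | A·x̄ᵢ | A·ȳᵢ
bottom flange | 1350.00 | 75.50 | 5.00 | 101925.00 | 6750.00
web | 720.00 | 4.00 | 55.00 | 2880.00 | 39600.00
top flange | 600.00 | -29.50 | 104.00 | -17700.00 | 62400.00
Σ | 2670.00 |  |  | 87105.00 | 108750.00
x̄ = 87105.00 / 2670.00 = 32.62 mm
ȳ = 108750.00 / 2670.00 = 40.73 mm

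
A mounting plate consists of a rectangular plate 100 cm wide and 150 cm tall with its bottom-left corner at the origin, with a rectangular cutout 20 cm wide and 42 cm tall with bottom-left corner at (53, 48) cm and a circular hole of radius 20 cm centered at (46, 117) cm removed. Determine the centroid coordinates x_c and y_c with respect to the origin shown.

plate: A = 100 × 150 = 15000.00, centroid at (50.00, 75.00).
hole 1: A = −(20 × 42) = -840.00, centroid at (63.00, 69.00).
hole 2: A = −π·20² = -1256.64, centroid at (46.00, 117.00).
ΣA = 12903.36 cm², ΣAx_c = 639274.70 cm³, ΣAy_c = 920013.46 cm³.
x_c = 639274.70/12903.36 = 49.54 cm; y_c = 920013.46/12903.36 = 71.30 cm.

x_c = 49.54 cm, y_c = 71.30 cm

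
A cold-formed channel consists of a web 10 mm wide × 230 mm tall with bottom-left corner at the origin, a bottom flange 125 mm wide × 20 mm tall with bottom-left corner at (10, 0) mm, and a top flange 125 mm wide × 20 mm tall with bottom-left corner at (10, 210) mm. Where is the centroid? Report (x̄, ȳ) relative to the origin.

x̄ = 51.23 mm, ȳ = 115.00 mm

web: A = 10 × 230 = 2300.00, centroid at (5.00, 115.00).
bottom flange: A = 125 × 20 = 2500.00, centroid at (72.50, 10.00).
top flange: A = 125 × 20 = 2500.00, centroid at (72.50, 220.00).
ΣA = 7300.00 mm², ΣAx̄ = 374000.00 mm³, ΣAȳ = 839500.00 mm³.
x̄ = 374000.00/7300.00 = 51.23 mm; ȳ = 839500.00/7300.00 = 115.00 mm.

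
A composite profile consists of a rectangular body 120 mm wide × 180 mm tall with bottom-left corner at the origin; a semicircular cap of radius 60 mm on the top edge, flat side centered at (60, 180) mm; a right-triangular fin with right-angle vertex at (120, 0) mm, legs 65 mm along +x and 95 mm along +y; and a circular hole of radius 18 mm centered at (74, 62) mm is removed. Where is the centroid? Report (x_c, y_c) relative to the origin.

Part | A | x̄ᵢ | ȳᵢ | A·x̄ᵢ | A·ȳᵢ
rectangular body | 21600.00 | 60.00 | 90.00 | 1296000.00 | 1944000.00
semicircular top | 5654.87 | 60.00 | 205.46 | 339292.01 | 1161876.02
triangular fin | 3087.50 | 141.67 | 31.67 | 437395.83 | 97770.83
hole | -1017.88 | 74.00 | 62.00 | -75322.83 | -63108.31
Σ | 29324.49 |  |  | 1997365.01 | 3140538.54
x_c = 1997365.01 / 29324.49 = 68.11 mm
y_c = 3140538.54 / 29324.49 = 107.10 mm

x_c = 68.11 mm, y_c = 107.10 mm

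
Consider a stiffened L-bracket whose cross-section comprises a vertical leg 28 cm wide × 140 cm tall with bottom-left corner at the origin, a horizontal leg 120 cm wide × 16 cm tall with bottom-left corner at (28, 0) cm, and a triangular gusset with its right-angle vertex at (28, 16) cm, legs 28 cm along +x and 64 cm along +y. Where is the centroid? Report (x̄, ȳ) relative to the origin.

x̄ = 38.20 cm, ȳ = 47.98 cm

vertical leg: A = 28 × 140 = 3920.00, centroid at (14.00, 70.00).
horizontal leg: A = 120 × 16 = 1920.00, centroid at (88.00, 8.00).
gusset: A = ½·28·64 = 896.00, centroid at (37.33, 37.33).
ΣA = 6736.00 cm²
ΣAx̄ = (3920.00)(14.00) + (1920.00)(88.00) + (896.00)(37.33) = 257290.67 cm³
ΣAȳ = (3920.00)(70.00) + (1920.00)(8.00) + (896.00)(37.33) = 323210.67 cm³
x̄ = 257290.67 / 6736.00 = 38.20 cm
ȳ = 323210.67 / 6736.00 = 47.98 cm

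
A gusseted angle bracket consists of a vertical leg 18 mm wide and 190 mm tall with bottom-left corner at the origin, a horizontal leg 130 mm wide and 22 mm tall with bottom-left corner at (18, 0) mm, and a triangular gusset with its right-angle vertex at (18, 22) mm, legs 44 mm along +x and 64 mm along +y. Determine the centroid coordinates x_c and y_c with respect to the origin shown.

x_c = 40.86 mm, y_c = 54.29 mm

Part | A | x̄ᵢ | ȳᵢ | A·x̄ᵢ | A·ȳᵢ
vertical leg | 3420.00 | 9.00 | 95.00 | 30780.00 | 324900.00
horizontal leg | 2860.00 | 83.00 | 11.00 | 237380.00 | 31460.00
gusset | 1408.00 | 32.67 | 43.33 | 45994.67 | 61013.33
Σ | 7688.00 |  |  | 314154.67 | 417373.33
x_c = 314154.67 / 7688.00 = 40.86 mm
y_c = 417373.33 / 7688.00 = 54.29 mm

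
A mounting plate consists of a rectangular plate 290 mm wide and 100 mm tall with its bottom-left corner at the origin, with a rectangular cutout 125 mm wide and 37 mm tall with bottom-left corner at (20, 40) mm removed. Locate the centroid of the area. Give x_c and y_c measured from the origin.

x_c = 156.86 mm, y_c = 48.39 mm

Part | A | x̄ᵢ | ȳᵢ | A·x̄ᵢ | A·ȳᵢ
plate | 29000.00 | 145.00 | 50.00 | 4205000.00 | 1450000.00
hole | -4625.00 | 82.50 | 58.50 | -381562.50 | -270562.50
Σ | 24375.00 |  |  | 3823437.50 | 1179437.50
x_c = 3823437.50 / 24375.00 = 156.86 mm
y_c = 1179437.50 / 24375.00 = 48.39 mm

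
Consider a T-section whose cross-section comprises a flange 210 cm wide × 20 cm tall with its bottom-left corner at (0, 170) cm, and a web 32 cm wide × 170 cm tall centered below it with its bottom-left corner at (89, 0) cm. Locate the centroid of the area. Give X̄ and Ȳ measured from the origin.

X̄ = 105.00 cm, Ȳ = 126.39 cm

web: A = 32 × 170 = 5440.00, centroid at (105.00, 85.00).
flange: A = 210 × 20 = 4200.00, centroid at (105.00, 180.00).
ΣA = 9640.00 cm², ΣAX̄ = 1012200.00 cm³, ΣAȲ = 1218400.00 cm³.
X̄ = 1012200.00/9640.00 = 105.00 cm; Ȳ = 1218400.00/9640.00 = 126.39 cm.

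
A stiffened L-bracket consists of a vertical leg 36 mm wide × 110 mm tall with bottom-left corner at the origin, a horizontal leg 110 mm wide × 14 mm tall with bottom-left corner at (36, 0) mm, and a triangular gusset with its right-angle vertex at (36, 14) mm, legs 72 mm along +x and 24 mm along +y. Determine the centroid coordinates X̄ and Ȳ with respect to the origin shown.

vertical leg: A = 36 × 110 = 3960.00, centroid at (18.00, 55.00).
horizontal leg: A = 110 × 14 = 1540.00, centroid at (91.00, 7.00).
gusset: A = ½·72·24 = 864.00, centroid at (60.00, 22.00).
ΣA = 6364.00 mm², ΣAX̄ = 263260.00 mm³, ΣAȲ = 247588.00 mm³.
X̄ = 263260.00/6364.00 = 41.37 mm; Ȳ = 247588.00/6364.00 = 38.90 mm.

X̄ = 41.37 mm, Ȳ = 38.90 mm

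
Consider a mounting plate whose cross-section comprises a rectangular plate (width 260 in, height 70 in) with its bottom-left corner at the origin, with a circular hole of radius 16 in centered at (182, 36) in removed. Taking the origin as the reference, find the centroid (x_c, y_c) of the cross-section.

plate: A = 260 × 70 = 18200.00, centroid at (130.00, 35.00).
hole: A = −π·16² = -804.25, centroid at (182.00, 36.00).
ΣA = 17395.75 in²
ΣAx_c = (18200.00)(130.00) + (-804.25)(182.00) = 2219626.92 in³
ΣAy_c = (18200.00)(35.00) + (-804.25)(36.00) = 608047.08 in³
x_c = 2219626.92 / 17395.75 = 127.60 in
y_c = 608047.08 / 17395.75 = 34.95 in

x_c = 127.60 in, y_c = 34.95 in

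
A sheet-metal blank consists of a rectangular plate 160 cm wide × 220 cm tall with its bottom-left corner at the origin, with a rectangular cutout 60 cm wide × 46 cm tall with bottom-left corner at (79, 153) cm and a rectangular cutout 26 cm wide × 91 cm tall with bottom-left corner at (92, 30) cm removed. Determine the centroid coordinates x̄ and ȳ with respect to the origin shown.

plate: A = 160 × 220 = 35200.00, centroid at (80.00, 110.00).
hole 1: A = −(60 × 46) = -2760.00, centroid at (109.00, 176.00).
hole 2: A = −(26 × 91) = -2366.00, centroid at (105.00, 75.50).
ΣA = 30074.00 cm², ΣAx̄ = 2266730.00 cm³, ΣAȳ = 3207607.00 cm³.
x̄ = 2266730.00/30074.00 = 75.37 cm; ȳ = 3207607.00/30074.00 = 106.66 cm.

x̄ = 75.37 cm, ȳ = 106.66 cm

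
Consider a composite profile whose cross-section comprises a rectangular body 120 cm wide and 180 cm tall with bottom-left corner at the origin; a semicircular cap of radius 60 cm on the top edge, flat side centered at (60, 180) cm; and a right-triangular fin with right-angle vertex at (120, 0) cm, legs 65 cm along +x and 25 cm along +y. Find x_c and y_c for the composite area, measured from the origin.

x_c = 62.36 cm, y_c = 110.90 cm

rectangular body: A = 120 × 180 = 21600.00, centroid at (60.00, 90.00).
semicircular top: A = ½π·60² = 5654.87, centroid at (60.00, 205.46).
triangular fin: A = ½·65·25 = 812.50, centroid at (141.67, 8.33).
ΣA = 28067.37 cm², ΣAx_c = 1750396.17 cm³, ΣAy_c = 3112646.85 cm³.
x_c = 1750396.17/28067.37 = 62.36 cm; y_c = 3112646.85/28067.37 = 110.90 cm.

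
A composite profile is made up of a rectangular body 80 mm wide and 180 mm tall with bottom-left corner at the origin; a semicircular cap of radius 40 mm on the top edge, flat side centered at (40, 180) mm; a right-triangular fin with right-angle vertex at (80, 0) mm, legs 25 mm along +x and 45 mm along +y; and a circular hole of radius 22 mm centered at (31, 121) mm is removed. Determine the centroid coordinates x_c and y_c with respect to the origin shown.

x_c = 42.56 mm, y_c = 101.25 mm

rectangular body: A = 80 × 180 = 14400.00, centroid at (40.00, 90.00).
semicircular top: A = ½π·40² = 2513.27, centroid at (40.00, 196.98).
triangular fin: A = ½·25·45 = 562.50, centroid at (88.33, 15.00).
hole: A = −π·22² = -1520.53, centroid at (31.00, 121.00).
ΣA = 15955.24 mm²
ΣAx_c = (14400.00)(40.00) + (2513.27)(40.00) + (562.50)(88.33) + (-1520.53)(31.00) = 679082.01 mm³
ΣAy_c = (14400.00)(90.00) + (2513.27)(196.98) + (562.50)(15.00) + (-1520.53)(121.00) = 1615509.28 mm³
x_c = 679082.01 / 15955.24 = 42.56 mm
y_c = 1615509.28 / 15955.24 = 101.25 mm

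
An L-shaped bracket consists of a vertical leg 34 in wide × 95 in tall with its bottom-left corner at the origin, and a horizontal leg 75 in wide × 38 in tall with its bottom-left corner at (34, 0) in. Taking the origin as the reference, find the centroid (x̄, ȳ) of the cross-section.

x̄ = 42.55 in, ȳ = 34.14 in

vertical leg: A = 34 × 95 = 3230.00, centroid at (17.00, 47.50).
horizontal leg: A = 75 × 38 = 2850.00, centroid at (71.50, 19.00).
ΣA = 6080.00 in², ΣAx̄ = 258685.00 in³, ΣAȳ = 207575.00 in³.
x̄ = 258685.00/6080.00 = 42.55 in; ȳ = 207575.00/6080.00 = 34.14 in.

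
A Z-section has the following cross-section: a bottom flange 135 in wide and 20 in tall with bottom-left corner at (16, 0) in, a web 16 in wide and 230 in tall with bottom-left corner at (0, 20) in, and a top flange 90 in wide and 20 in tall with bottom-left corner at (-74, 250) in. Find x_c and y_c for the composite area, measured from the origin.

Part | A | x̄ᵢ | ȳᵢ | A·x̄ᵢ | A·ȳᵢ
bottom flange | 2700.00 | 83.50 | 10.00 | 225450.00 | 27000.00
web | 3680.00 | 8.00 | 135.00 | 29440.00 | 496800.00
top flange | 1800.00 | -29.00 | 260.00 | -52200.00 | 468000.00
Σ | 8180.00 |  |  | 202690.00 | 991800.00
x_c = 202690.00 / 8180.00 = 24.78 in
y_c = 991800.00 / 8180.00 = 121.25 in

x_c = 24.78 in, y_c = 121.25 in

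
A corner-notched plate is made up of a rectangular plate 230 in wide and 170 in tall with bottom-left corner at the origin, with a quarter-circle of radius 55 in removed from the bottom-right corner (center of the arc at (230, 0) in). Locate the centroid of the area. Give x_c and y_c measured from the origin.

plate: A = 230 × 170 = 39100.00, centroid at (115.00, 85.00).
removed quarter-circle: A = −¼π·55² = -2375.83, centroid at (206.66, 23.34).
ΣA = 36724.17 in²
ΣAx_c = (39100.00)(115.00) + (-2375.83)(206.66) = 4005517.56 in³
ΣAy_c = (39100.00)(85.00) + (-2375.83)(23.34) = 3268041.67 in³
x_c = 4005517.56 / 36724.17 = 109.07 in
y_c = 3268041.67 / 36724.17 = 88.99 in

x_c = 109.07 in, y_c = 88.99 in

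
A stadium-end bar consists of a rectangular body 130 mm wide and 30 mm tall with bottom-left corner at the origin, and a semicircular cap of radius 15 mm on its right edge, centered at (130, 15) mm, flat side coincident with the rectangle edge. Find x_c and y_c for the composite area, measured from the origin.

x_c = 70.93 mm, y_c = 15.00 mm

rectangular body: A = 130 × 30 = 3900.00, centroid at (65.00, 15.00).
semicircular end: A = ½π·15² = 353.43, centroid at (136.37, 15.00).
ΣA = 4253.43 mm², ΣAx_c = 301695.79 mm³, ΣAy_c = 63801.44 mm³.
x_c = 301695.79/4253.43 = 70.93 mm; y_c = 63801.44/4253.43 = 15.00 mm.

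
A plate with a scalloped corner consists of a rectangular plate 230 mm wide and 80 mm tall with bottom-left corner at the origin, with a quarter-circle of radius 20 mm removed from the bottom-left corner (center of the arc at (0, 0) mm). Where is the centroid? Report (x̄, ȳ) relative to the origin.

x̄ = 116.85 mm, ȳ = 40.55 mm

plate: A = 230 × 80 = 18400.00, centroid at (115.00, 40.00).
removed quarter-circle: A = −¼π·20² = -314.16, centroid at (8.49, 8.49).
ΣA = 18085.84 mm²
ΣAx̄ = (18400.00)(115.00) + (-314.16)(8.49) = 2113333.33 mm³
ΣAȳ = (18400.00)(40.00) + (-314.16)(8.49) = 733333.33 mm³
x̄ = 2113333.33 / 18085.84 = 116.85 mm
ȳ = 733333.33 / 18085.84 = 40.55 mm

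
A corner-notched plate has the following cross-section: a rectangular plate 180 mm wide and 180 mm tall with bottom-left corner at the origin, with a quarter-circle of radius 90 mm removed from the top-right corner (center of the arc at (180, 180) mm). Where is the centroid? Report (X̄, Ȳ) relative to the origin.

X̄ = 77.34 mm, Ȳ = 77.34 mm

Part | A | x̄ᵢ | ȳᵢ | A·x̄ᵢ | A·ȳᵢ
plate | 32400.00 | 90.00 | 90.00 | 2916000.00 | 2916000.00
removed quarter-circle | -6361.73 | 141.80 | 141.80 | -902110.52 | -902110.52
Σ | 26038.27 |  |  | 2013889.48 | 2013889.48
X̄ = 2013889.48 / 26038.27 = 77.34 mm
Ȳ = 2013889.48 / 26038.27 = 77.34 mm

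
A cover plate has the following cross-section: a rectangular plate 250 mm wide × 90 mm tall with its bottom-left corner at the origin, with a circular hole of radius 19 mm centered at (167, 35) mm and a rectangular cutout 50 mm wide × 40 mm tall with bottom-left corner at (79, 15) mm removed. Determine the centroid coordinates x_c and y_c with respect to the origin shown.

plate: A = 250 × 90 = 22500.00, centroid at (125.00, 45.00).
hole 1: A = −π·19² = -1134.11, centroid at (167.00, 35.00).
hole 2: A = −(50 × 40) = -2000.00, centroid at (104.00, 35.00).
ΣA = 19365.89 mm², ΣAx_c = 2415102.80 mm³, ΣAy_c = 902805.98 mm³.
x_c = 2415102.80/19365.89 = 124.71 mm; y_c = 902805.98/19365.89 = 46.62 mm.

x_c = 124.71 mm, y_c = 46.62 mm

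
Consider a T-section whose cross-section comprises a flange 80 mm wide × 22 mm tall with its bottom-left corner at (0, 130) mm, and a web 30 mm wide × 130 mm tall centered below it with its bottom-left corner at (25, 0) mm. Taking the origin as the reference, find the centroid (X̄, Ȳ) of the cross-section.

X̄ = 40.00 mm, Ȳ = 88.63 mm

Part | A | x̄ᵢ | ȳᵢ | A·x̄ᵢ | A·ȳᵢ
web | 3900.00 | 40.00 | 65.00 | 156000.00 | 253500.00
flange | 1760.00 | 40.00 | 141.00 | 70400.00 | 248160.00
Σ | 5660.00 |  |  | 226400.00 | 501660.00
X̄ = 226400.00 / 5660.00 = 40.00 mm
Ȳ = 501660.00 / 5660.00 = 88.63 mm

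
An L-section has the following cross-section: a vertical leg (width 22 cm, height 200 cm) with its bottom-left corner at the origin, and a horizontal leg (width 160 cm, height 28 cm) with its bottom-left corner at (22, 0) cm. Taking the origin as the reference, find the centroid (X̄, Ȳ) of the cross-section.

Part | A | x̄ᵢ | ȳᵢ | A·x̄ᵢ | A·ȳᵢ
vertical leg | 4400.00 | 11.00 | 100.00 | 48400.00 | 440000.00
horizontal leg | 4480.00 | 102.00 | 14.00 | 456960.00 | 62720.00
Σ | 8880.00 |  |  | 505360.00 | 502720.00
X̄ = 505360.00 / 8880.00 = 56.91 cm
Ȳ = 502720.00 / 8880.00 = 56.61 cm

X̄ = 56.91 cm, Ȳ = 56.61 cm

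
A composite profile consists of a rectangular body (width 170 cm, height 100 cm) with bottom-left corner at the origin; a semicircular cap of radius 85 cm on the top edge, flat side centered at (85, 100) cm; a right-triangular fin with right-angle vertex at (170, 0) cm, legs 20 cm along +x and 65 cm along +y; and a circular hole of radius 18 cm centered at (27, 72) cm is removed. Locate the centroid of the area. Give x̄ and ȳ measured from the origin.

x̄ = 89.24 cm, ȳ = 83.45 cm

Part | A | x̄ᵢ | ȳᵢ | A·x̄ᵢ | A·ȳᵢ
rectangular body | 17000.00 | 85.00 | 50.00 | 1445000.00 | 850000.00
semicircular top | 11349.00 | 85.00 | 136.08 | 964665.29 | 1544317.01
triangular fin | 650.00 | 176.67 | 21.67 | 114833.33 | 14083.33
hole | -1017.88 | 27.00 | 72.00 | -27482.65 | -73287.07
Σ | 27981.13 |  |  | 2497015.97 | 2335113.27
x̄ = 2497015.97 / 27981.13 = 89.24 cm
ȳ = 2335113.27 / 27981.13 = 83.45 cm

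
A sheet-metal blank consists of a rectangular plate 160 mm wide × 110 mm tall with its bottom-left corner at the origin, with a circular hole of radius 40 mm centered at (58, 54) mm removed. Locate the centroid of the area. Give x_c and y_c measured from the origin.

plate: A = 160 × 110 = 17600.00, centroid at (80.00, 55.00).
hole: A = −π·40² = -5026.55, centroid at (58.00, 54.00).
ΣA = 12573.45 mm², ΣAx_c = 1116460.20 mm³, ΣAy_c = 696566.39 mm³.
x_c = 1116460.20/12573.45 = 88.80 mm; y_c = 696566.39/12573.45 = 55.40 mm.

x_c = 88.80 mm, y_c = 55.40 mm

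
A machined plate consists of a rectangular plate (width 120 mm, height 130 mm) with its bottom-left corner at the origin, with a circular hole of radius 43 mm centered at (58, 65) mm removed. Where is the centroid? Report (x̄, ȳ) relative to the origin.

x̄ = 61.19 mm, ȳ = 65.00 mm

plate: A = 120 × 130 = 15600.00, centroid at (60.00, 65.00).
hole: A = −π·43² = -5808.80, centroid at (58.00, 65.00).
ΣA = 9791.20 mm²
ΣAx̄ = (15600.00)(60.00) + (-5808.80)(58.00) = 599089.32 mm³
ΣAȳ = (15600.00)(65.00) + (-5808.80)(65.00) = 636427.69 mm³
x̄ = 599089.32 / 9791.20 = 61.19 mm
ȳ = 636427.69 / 9791.20 = 65.00 mm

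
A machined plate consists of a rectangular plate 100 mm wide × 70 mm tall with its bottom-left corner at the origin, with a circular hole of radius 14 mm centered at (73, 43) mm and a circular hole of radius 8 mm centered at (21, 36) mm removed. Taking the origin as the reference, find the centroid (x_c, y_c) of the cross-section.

plate: A = 100 × 70 = 7000.00, centroid at (50.00, 35.00).
hole 1: A = −π·14² = -615.75, centroid at (73.00, 43.00).
hole 2: A = −π·8² = -201.06, centroid at (21.00, 36.00).
ΣA = 6183.19 mm², ΣAx_c = 300827.79 mm³, ΣAy_c = 211284.43 mm³.
x_c = 300827.79/6183.19 = 48.65 mm; y_c = 211284.43/6183.19 = 34.17 mm.

x_c = 48.65 mm, y_c = 34.17 mm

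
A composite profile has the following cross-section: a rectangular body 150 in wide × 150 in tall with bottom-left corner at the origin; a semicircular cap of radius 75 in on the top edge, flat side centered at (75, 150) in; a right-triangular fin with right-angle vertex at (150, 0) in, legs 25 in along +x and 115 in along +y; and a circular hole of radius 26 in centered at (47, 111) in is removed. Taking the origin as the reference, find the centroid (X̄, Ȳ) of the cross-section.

X̄ = 80.85 in, Ȳ = 101.58 in

rectangular body: A = 150 × 150 = 22500.00, centroid at (75.00, 75.00).
semicircular top: A = ½π·75² = 8835.73, centroid at (75.00, 181.83).
triangular fin: A = ½·25·115 = 1437.50, centroid at (158.33, 38.33).
hole: A = −π·26² = -2123.72, centroid at (47.00, 111.00).
ΣA = 30649.51 in², ΣAX̄ = 2477969.19 in³, ΣAȲ = 3113481.02 in³.
X̄ = 2477969.19/30649.51 = 80.85 in; Ȳ = 3113481.02/30649.51 = 101.58 in.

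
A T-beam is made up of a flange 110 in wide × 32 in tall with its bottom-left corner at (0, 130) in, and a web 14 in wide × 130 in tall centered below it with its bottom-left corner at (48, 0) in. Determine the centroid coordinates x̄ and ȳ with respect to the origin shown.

x̄ = 55.00 in, ȳ = 118.39 in

web: A = 14 × 130 = 1820.00, centroid at (55.00, 65.00).
flange: A = 110 × 32 = 3520.00, centroid at (55.00, 146.00).
ΣA = 5340.00 in²
ΣAx̄ = (1820.00)(55.00) + (3520.00)(55.00) = 293700.00 in³
ΣAȳ = (1820.00)(65.00) + (3520.00)(146.00) = 632220.00 in³
x̄ = 293700.00 / 5340.00 = 55.00 in
ȳ = 632220.00 / 5340.00 = 118.39 in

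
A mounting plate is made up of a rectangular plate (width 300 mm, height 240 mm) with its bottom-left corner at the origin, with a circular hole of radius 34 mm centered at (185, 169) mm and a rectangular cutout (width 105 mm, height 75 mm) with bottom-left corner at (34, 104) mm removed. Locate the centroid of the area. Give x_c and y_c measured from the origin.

x_c = 156.17 mm, y_c = 114.26 mm

plate: A = 300 × 240 = 72000.00, centroid at (150.00, 120.00).
hole 1: A = −π·34² = -3631.68, centroid at (185.00, 169.00).
hole 2: A = −(105 × 75) = -7875.00, centroid at (86.50, 141.50).
ΣA = 60493.32 mm², ΣAx_c = 9446951.50 mm³, ΣAy_c = 6911933.39 mm³.
x_c = 9446951.50/60493.32 = 156.17 mm; y_c = 6911933.39/60493.32 = 114.26 mm.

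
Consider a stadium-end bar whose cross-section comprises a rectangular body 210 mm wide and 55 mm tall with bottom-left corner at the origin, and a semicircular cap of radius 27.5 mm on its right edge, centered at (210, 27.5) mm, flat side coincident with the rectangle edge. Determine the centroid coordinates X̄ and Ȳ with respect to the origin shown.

rectangular body: A = 210 × 55 = 11550.00, centroid at (105.00, 27.50).
semicircular end: A = ½π·27.5² = 1187.91, centroid at (221.67, 27.50).
ΣA = 12737.91 mm², ΣAX̄ = 1476076.67 mm³, ΣAȲ = 350292.65 mm³.
X̄ = 1476076.67/12737.91 = 115.88 mm; Ȳ = 350292.65/12737.91 = 27.50 mm.

X̄ = 115.88 mm, Ȳ = 27.50 mm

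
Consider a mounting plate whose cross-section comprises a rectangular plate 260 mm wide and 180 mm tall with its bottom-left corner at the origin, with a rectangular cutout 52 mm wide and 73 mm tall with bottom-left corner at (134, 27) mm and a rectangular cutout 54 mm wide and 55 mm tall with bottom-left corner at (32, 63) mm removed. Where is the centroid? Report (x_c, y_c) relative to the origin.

plate: A = 260 × 180 = 46800.00, centroid at (130.00, 90.00).
hole 1: A = −(52 × 73) = -3796.00, centroid at (160.00, 63.50).
hole 2: A = −(54 × 55) = -2970.00, centroid at (59.00, 90.50).
ΣA = 40034.00 mm², ΣAx_c = 5301410.00 mm³, ΣAy_c = 3702169.00 mm³.
x_c = 5301410.00/40034.00 = 132.42 mm; y_c = 3702169.00/40034.00 = 92.48 mm.

x_c = 132.42 mm, y_c = 92.48 mm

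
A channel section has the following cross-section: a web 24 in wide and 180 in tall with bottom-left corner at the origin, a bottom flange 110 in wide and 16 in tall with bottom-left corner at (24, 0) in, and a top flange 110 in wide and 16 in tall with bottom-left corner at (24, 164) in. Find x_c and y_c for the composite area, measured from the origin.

x_c = 42.08 in, y_c = 90.00 in

web: A = 24 × 180 = 4320.00, centroid at (12.00, 90.00).
bottom flange: A = 110 × 16 = 1760.00, centroid at (79.00, 8.00).
top flange: A = 110 × 16 = 1760.00, centroid at (79.00, 172.00).
ΣA = 7840.00 in², ΣAx_c = 329920.00 in³, ΣAy_c = 705600.00 in³.
x_c = 329920.00/7840.00 = 42.08 in; y_c = 705600.00/7840.00 = 90.00 in.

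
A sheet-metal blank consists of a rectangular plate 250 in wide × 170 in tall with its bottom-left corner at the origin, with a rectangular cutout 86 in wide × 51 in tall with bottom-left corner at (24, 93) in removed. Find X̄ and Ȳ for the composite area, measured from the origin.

plate: A = 250 × 170 = 42500.00, centroid at (125.00, 85.00).
hole: A = −(86 × 51) = -4386.00, centroid at (67.00, 118.50).
ΣA = 38114.00 in²
ΣAX̄ = (42500.00)(125.00) + (-4386.00)(67.00) = 5018638.00 in³
ΣAȲ = (42500.00)(85.00) + (-4386.00)(118.50) = 3092759.00 in³
X̄ = 5018638.00 / 38114.00 = 131.67 in
Ȳ = 3092759.00 / 38114.00 = 81.14 in

X̄ = 131.67 in, Ȳ = 81.14 in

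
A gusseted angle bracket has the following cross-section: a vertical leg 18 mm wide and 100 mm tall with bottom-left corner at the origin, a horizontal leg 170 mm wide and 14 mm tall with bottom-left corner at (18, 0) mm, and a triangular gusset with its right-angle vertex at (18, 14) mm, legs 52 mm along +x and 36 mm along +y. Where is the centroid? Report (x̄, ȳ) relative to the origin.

vertical leg: A = 18 × 100 = 1800.00, centroid at (9.00, 50.00).
horizontal leg: A = 170 × 14 = 2380.00, centroid at (103.00, 7.00).
gusset: A = ½·52·36 = 936.00, centroid at (35.33, 26.00).
ΣA = 5116.00 mm²
ΣAx̄ = (1800.00)(9.00) + (2380.00)(103.00) + (936.00)(35.33) = 294412.00 mm³
ΣAȳ = (1800.00)(50.00) + (2380.00)(7.00) + (936.00)(26.00) = 130996.00 mm³
x̄ = 294412.00 / 5116.00 = 57.55 mm
ȳ = 130996.00 / 5116.00 = 25.61 mm

x̄ = 57.55 mm, ȳ = 25.61 mm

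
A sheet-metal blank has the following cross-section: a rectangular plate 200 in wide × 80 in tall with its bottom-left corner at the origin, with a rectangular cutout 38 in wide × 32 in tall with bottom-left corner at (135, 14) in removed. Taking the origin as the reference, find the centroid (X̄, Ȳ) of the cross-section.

plate: A = 200 × 80 = 16000.00, centroid at (100.00, 40.00).
hole: A = −(38 × 32) = -1216.00, centroid at (154.00, 30.00).
ΣA = 14784.00 in², ΣAX̄ = 1412736.00 in³, ΣAȲ = 603520.00 in³.
X̄ = 1412736.00/14784.00 = 95.56 in; Ȳ = 603520.00/14784.00 = 40.82 in.

X̄ = 95.56 in, Ȳ = 40.82 in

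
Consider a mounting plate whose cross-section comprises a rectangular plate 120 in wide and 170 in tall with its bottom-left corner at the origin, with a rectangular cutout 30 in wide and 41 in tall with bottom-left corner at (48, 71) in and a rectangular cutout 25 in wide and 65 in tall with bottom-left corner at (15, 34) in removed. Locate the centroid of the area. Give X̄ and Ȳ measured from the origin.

X̄ = 62.80 in, Ȳ = 86.26 in

plate: A = 120 × 170 = 20400.00, centroid at (60.00, 85.00).
hole 1: A = −(30 × 41) = -1230.00, centroid at (63.00, 91.50).
hole 2: A = −(25 × 65) = -1625.00, centroid at (27.50, 66.50).
ΣA = 17545.00 in², ΣAX̄ = 1101822.50 in³, ΣAȲ = 1513392.50 in³.
X̄ = 1101822.50/17545.00 = 62.80 in; Ȳ = 1513392.50/17545.00 = 86.26 in.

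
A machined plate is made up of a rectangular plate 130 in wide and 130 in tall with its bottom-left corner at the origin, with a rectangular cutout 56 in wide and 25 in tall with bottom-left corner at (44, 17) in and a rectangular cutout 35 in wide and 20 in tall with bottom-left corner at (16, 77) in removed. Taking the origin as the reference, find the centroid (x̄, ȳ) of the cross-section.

x̄ = 65.83 in, ȳ = 67.32 in

plate: A = 130 × 130 = 16900.00, centroid at (65.00, 65.00).
hole 1: A = −(56 × 25) = -1400.00, centroid at (72.00, 29.50).
hole 2: A = −(35 × 20) = -700.00, centroid at (33.50, 87.00).
ΣA = 14800.00 in²
ΣAx̄ = (16900.00)(65.00) + (-1400.00)(72.00) + (-700.00)(33.50) = 974250.00 in³
ΣAȳ = (16900.00)(65.00) + (-1400.00)(29.50) + (-700.00)(87.00) = 996300.00 in³
x̄ = 974250.00 / 14800.00 = 65.83 in
ȳ = 996300.00 / 14800.00 = 67.32 in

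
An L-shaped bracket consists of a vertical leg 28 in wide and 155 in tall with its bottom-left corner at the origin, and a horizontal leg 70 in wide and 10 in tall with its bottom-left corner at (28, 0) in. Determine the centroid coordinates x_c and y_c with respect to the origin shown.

vertical leg: A = 28 × 155 = 4340.00, centroid at (14.00, 77.50).
horizontal leg: A = 70 × 10 = 700.00, centroid at (63.00, 5.00).
ΣA = 5040.00 in²
ΣAx_c = (4340.00)(14.00) + (700.00)(63.00) = 104860.00 in³
ΣAy_c = (4340.00)(77.50) + (700.00)(5.00) = 339850.00 in³
x_c = 104860.00 / 5040.00 = 20.81 in
y_c = 339850.00 / 5040.00 = 67.43 in

x_c = 20.81 in, y_c = 67.43 in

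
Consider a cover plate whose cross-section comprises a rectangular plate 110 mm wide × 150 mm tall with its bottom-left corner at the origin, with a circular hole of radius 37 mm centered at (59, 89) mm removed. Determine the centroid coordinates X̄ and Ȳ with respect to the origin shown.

X̄ = 53.59 mm, Ȳ = 70.06 mm

plate: A = 110 × 150 = 16500.00, centroid at (55.00, 75.00).
hole: A = −π·37² = -4300.84, centroid at (59.00, 89.00).
ΣA = 12199.16 mm², ΣAX̄ = 653750.42 mm³, ΣAȲ = 854725.21 mm³.
X̄ = 653750.42/12199.16 = 53.59 mm; Ȳ = 854725.21/12199.16 = 70.06 mm.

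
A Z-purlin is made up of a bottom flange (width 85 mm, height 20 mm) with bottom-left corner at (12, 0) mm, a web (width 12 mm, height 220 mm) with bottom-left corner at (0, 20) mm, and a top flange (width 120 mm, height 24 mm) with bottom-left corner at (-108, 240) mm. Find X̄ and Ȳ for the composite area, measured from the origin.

X̄ = -4.12 mm, Ȳ = 150.41 mm

Part | A | x̄ᵢ | ȳᵢ | A·x̄ᵢ | A·ȳᵢ
bottom flange | 1700.00 | 54.50 | 10.00 | 92650.00 | 17000.00
web | 2640.00 | 6.00 | 130.00 | 15840.00 | 343200.00
top flange | 2880.00 | -48.00 | 252.00 | -138240.00 | 725760.00
Σ | 7220.00 |  |  | -29750.00 | 1085960.00
X̄ = -29750.00 / 7220.00 = -4.12 mm
Ȳ = 1085960.00 / 7220.00 = 150.41 mm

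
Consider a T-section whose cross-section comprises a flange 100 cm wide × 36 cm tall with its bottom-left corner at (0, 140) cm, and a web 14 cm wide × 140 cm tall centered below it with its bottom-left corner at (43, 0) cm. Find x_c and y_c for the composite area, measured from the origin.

x_c = 50.00 cm, y_c = 126.98 cm

web: A = 14 × 140 = 1960.00, centroid at (50.00, 70.00).
flange: A = 100 × 36 = 3600.00, centroid at (50.00, 158.00).
ΣA = 5560.00 cm², ΣAx_c = 278000.00 cm³, ΣAy_c = 706000.00 cm³.
x_c = 278000.00/5560.00 = 50.00 cm; y_c = 706000.00/5560.00 = 126.98 cm.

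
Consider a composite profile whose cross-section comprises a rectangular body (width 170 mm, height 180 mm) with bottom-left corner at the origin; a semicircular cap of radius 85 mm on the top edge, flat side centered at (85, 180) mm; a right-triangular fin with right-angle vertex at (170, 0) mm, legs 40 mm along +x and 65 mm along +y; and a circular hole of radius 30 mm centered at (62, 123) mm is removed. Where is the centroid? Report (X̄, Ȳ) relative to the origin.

rectangular body: A = 170 × 180 = 30600.00, centroid at (85.00, 90.00).
semicircular top: A = ½π·85² = 11349.00, centroid at (85.00, 216.08).
triangular fin: A = ½·40·65 = 1300.00, centroid at (183.33, 21.67).
hole: A = −π·30² = -2827.43, centroid at (62.00, 123.00).
ΣA = 40421.57 mm², ΣAX̄ = 3628697.76 mm³, ΣAȲ = 4886629.65 mm³.
X̄ = 3628697.76/40421.57 = 89.77 mm; Ȳ = 4886629.65/40421.57 = 120.89 mm.

X̄ = 89.77 mm, Ȳ = 120.89 mm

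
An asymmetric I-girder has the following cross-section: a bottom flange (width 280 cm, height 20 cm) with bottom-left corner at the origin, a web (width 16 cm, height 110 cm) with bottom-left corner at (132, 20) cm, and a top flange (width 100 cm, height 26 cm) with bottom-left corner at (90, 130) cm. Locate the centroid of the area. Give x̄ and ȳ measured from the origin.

Part | A | x̄ᵢ | ȳᵢ | A·x̄ᵢ | A·ȳᵢ
bottom flange | 5600.00 | 140.00 | 10.00 | 784000.00 | 56000.00
web | 1760.00 | 140.00 | 75.00 | 246400.00 | 132000.00
top flange | 2600.00 | 140.00 | 143.00 | 364000.00 | 371800.00
Σ | 9960.00 |  |  | 1394400.00 | 559800.00
x̄ = 1394400.00 / 9960.00 = 140.00 cm
ȳ = 559800.00 / 9960.00 = 56.20 cm

x̄ = 140.00 cm, ȳ = 56.20 cm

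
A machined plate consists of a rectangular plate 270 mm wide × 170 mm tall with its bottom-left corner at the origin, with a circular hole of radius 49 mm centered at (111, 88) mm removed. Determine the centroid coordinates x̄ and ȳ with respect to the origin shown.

x̄ = 139.72 mm, ȳ = 84.41 mm

plate: A = 270 × 170 = 45900.00, centroid at (135.00, 85.00).
hole: A = −π·49² = -7542.96, centroid at (111.00, 88.00).
ΣA = 38357.04 mm²
ΣAx̄ = (45900.00)(135.00) + (-7542.96)(111.00) = 5359231.00 mm³
ΣAȳ = (45900.00)(85.00) + (-7542.96)(88.00) = 3237719.17 mm³
x̄ = 5359231.00 / 38357.04 = 139.72 mm
ȳ = 3237719.17 / 38357.04 = 84.41 mm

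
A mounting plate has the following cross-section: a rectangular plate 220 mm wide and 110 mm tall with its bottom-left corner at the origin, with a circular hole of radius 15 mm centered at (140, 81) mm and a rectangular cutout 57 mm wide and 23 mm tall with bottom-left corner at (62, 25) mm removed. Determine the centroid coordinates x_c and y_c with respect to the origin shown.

x_c = 110.20 mm, y_c = 55.26 mm

plate: A = 220 × 110 = 24200.00, centroid at (110.00, 55.00).
hole 1: A = −π·15² = -706.86, centroid at (140.00, 81.00).
hole 2: A = −(57 × 23) = -1311.00, centroid at (90.50, 36.50).
ΣA = 22182.14 mm², ΣAx_c = 2444394.33 mm³, ΣAy_c = 1225892.97 mm³.
x_c = 2444394.33/22182.14 = 110.20 mm; y_c = 1225892.97/22182.14 = 55.26 mm.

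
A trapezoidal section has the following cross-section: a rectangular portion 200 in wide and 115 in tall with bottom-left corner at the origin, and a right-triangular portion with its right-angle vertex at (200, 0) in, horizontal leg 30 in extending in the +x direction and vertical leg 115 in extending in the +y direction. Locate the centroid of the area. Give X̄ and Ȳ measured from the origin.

Part | A | x̄ᵢ | ȳᵢ | A·x̄ᵢ | A·ȳᵢ
rectangular portion | 23000.00 | 100.00 | 57.50 | 2300000.00 | 1322500.00
triangular portion | 1725.00 | 210.00 | 38.33 | 362250.00 | 66125.00
Σ | 24725.00 |  |  | 2662250.00 | 1388625.00
X̄ = 2662250.00 / 24725.00 = 107.67 in
Ȳ = 1388625.00 / 24725.00 = 56.16 in

X̄ = 107.67 in, Ȳ = 56.16 in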